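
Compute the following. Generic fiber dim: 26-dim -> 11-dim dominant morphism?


dim(fiber)=dim(X)-dim(Y)=26-11=15


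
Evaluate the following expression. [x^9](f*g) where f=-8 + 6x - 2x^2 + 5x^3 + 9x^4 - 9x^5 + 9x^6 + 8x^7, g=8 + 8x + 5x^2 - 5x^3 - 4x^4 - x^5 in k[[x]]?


[x^9] = sum a_i*b_j, i+j=9
  9*-1=-9
  -9*-4=36
  9*-5=-45
  8*5=40
Sum=22


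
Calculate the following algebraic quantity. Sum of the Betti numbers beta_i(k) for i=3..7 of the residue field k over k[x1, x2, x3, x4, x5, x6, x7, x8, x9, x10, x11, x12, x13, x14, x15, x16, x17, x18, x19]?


Koszul resolution: beta_i(k)=C(n,i), n=19
C(19,3)=969, C(19,4)=3876, C(19,5)=11628, C(19,6)=27132, C(19,7)=50388
Sum=93993


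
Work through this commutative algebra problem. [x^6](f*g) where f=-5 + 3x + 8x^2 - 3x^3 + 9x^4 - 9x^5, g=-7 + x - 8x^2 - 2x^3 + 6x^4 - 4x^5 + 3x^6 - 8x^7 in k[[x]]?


[x^6] = sum a_i*b_j, i+j=6
  -5*3=-15
  3*-4=-12
  8*6=48
  -3*-2=6
  9*-8=-72
  -9*1=-9
Sum=-54


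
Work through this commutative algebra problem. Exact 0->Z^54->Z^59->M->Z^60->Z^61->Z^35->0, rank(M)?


Alt sum=0:
(-1)^0*54 + (-1)^1*59 + (-1)^2*? + (-1)^3*60 + (-1)^4*61 + (-1)^5*35=0
rank(M)=39


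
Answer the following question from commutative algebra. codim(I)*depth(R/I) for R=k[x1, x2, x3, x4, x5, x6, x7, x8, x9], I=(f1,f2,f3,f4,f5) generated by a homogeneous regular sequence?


codim=5, depth=dim(R/I)=9-5=4
Product=5*4=20


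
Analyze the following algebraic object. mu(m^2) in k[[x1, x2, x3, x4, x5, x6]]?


C(n+d-1,d)=C(7,2)=21


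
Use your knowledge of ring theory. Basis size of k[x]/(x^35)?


Basis: 1,x,...,x^34
dim=35


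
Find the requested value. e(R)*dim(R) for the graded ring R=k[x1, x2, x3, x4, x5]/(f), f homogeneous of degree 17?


e(R)=deg(f)=17, dim(R)=5-1=4
e*dim=17*4=68


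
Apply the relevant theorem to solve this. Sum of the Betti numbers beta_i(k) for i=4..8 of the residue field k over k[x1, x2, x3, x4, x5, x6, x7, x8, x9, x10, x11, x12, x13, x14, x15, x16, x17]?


Koszul resolution: beta_i(k)=C(n,i), n=17
C(17,4)=2380, C(17,5)=6188, C(17,6)=12376, C(17,7)=19448, C(17,8)=24310
Sum=64702


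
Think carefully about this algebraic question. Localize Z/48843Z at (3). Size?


3-primary part: 48843=3^6*67
Size=3^6=729


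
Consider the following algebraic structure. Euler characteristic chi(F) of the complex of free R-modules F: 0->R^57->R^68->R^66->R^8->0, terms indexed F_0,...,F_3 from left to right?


chi = sum (-1)^i * rank:
(-1)^0*57=57
(-1)^1*68=-68
(-1)^2*66=66
(-1)^3*8=-8
chi=47


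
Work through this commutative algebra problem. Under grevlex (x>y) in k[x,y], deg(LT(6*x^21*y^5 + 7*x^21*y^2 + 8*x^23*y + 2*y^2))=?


LT: 6*x^21*y^5
deg_x=21, deg_y=5
Total=21+5=26


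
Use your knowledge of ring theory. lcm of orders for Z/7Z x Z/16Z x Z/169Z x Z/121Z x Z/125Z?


Exponent = lcm of the cyclic orders; pairwise coprime => product.
7^1*2^4*13^2*11^2*5^3=7*16*169*121*125=286286000


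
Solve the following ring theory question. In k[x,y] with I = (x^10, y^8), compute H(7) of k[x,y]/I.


k[x,y], I = (x^10, y^8), d = 7
Need i < 10 and d-i < 8.
Range: 0 <= i <= 7.
H(7) = 8


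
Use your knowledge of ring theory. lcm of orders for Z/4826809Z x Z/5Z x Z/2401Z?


Exponent = lcm of the cyclic orders; pairwise coprime => product.
13^6*5^1*7^4=4826809*5*2401=57945842045


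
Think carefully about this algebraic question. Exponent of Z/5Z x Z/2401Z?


Exponent = lcm of the cyclic orders; pairwise coprime => product.
5^1*7^4=5*2401=12005


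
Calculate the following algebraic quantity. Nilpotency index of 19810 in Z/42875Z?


19810^k mod 42875:
k=1: 19810
k=2: 1225
k=3: 0
First zero at k = 3


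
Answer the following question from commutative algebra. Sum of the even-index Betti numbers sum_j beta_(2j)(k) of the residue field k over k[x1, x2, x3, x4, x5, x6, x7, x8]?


Koszul resolution: beta_i(k)=C(n,i), n=8
sum_even C(8,i) = 2^(n-1) = 2^7 = 128


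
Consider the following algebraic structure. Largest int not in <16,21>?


gcd(16,21)=1 => F=ab-a-b=16*21-16-21=336-37=299


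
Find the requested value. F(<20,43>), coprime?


gcd(20,43)=1 => F=ab-a-b=20*43-20-43=860-63=797


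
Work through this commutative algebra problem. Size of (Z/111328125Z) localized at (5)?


5-primary part: 111328125=5^9*57
Size=5^9=1953125


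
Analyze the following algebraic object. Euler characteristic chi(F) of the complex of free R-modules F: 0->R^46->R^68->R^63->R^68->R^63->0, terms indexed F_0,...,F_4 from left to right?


chi = sum (-1)^i * rank:
(-1)^0*46=46
(-1)^1*68=-68
(-1)^2*63=63
(-1)^3*68=-68
(-1)^4*63=63
chi=36


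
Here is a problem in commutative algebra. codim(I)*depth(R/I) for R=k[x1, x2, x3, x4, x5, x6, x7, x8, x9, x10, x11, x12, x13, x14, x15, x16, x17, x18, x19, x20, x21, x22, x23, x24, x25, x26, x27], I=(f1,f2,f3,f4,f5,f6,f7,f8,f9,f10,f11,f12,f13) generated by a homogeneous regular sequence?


codim=13, depth=dim(R/I)=27-13=14
Product=13*14=182


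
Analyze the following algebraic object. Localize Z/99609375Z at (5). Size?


5-primary part: 99609375=5^9*51
Size=5^9=1953125


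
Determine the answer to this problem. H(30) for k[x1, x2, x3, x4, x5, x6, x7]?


C(d+n-1,n-1)=C(36,6)=1947792


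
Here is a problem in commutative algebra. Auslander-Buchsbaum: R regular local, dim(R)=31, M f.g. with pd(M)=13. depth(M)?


pd+depth=depth(R)=31
depth=31-13=18


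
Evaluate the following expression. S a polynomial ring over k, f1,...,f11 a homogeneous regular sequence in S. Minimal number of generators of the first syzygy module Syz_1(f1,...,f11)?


Regular sequence => Koszul complex is the minimal free resolution.
Syz_1 minimally generated by Koszul relations f_i*e_j - f_j*e_i (i<j): mu(Syz_1) = beta_2 = C(m,2) = m(m-1)/2
m=11
11*10/2 = 55


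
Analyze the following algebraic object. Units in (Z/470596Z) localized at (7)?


Local ring = Z/117649Z.
phi(117649) = 7^5*(7-1) = 100842


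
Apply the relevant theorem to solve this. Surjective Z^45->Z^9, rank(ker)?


rank(ker) = 45-9 = 36


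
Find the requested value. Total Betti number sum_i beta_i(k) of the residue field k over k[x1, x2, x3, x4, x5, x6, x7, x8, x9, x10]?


Koszul resolution: beta_i(k)=C(n,i), n=10
sum_i C(10,i) = 2^10 = 1024


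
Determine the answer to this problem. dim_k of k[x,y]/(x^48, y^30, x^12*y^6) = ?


k[x,y]/I, I = (x^48, y^30, x^12*y^6)
Rect: 48x30=1440. Corner: (48-12)x(30-6)=864.
dim = 1440-864 = 576


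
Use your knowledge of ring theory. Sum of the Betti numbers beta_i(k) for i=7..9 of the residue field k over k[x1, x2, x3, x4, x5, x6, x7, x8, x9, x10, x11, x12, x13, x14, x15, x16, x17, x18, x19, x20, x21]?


Koszul resolution: beta_i(k)=C(n,i), n=21
C(21,7)=116280, C(21,8)=203490, C(21,9)=293930
Sum=613700


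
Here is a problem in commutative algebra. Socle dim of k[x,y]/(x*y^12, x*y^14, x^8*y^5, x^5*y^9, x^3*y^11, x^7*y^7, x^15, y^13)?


Socle = ann(m) = span of standard monomials u with x*u, y*u in I (staircase corners).
Redundant generators: x*y^14
Minimal generators: x^15, x^8*y^5, x^7*y^7, x^5*y^9, x^3*y^11, x*y^12, y^13
Corners: y^12, x^2y^11, x^4y^10, x^6y^8, x^7y^6, x^14y^4
Socle dim=6


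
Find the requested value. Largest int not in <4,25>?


gcd(4,25)=1 => F=ab-a-b=4*25-4-25=100-29=71


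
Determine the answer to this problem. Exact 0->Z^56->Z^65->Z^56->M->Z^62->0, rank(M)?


Alt sum=0:
(-1)^0*56 + (-1)^1*65 + (-1)^2*56 + (-1)^3*? + (-1)^4*62=0
rank(M)=109


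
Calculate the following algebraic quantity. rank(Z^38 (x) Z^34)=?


rank(M(x)N) = rank(M)*rank(N)
38*34 = 1292


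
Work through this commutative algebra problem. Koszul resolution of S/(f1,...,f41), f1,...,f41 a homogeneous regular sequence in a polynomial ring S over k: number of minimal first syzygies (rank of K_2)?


Regular sequence => Koszul complex is the minimal free resolution.
Syz_1 minimally generated by Koszul relations f_i*e_j - f_j*e_i (i<j): mu(Syz_1) = beta_2 = C(m,2) = m(m-1)/2
m=41
41*40/2 = 820


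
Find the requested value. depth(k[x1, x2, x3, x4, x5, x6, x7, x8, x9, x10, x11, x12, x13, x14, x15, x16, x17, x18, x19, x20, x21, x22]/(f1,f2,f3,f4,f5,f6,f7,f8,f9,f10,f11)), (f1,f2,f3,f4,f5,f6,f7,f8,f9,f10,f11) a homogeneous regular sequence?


depth(R)=22
depth(R/I)=22-11=11


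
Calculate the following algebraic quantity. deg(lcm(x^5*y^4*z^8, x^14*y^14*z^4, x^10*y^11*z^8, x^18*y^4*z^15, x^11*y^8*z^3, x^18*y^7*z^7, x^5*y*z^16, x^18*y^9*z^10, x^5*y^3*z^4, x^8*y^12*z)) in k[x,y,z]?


lcm = componentwise max:
x: max(5,14,10,18,11,18,5,18,5,8)=18
y: max(4,14,11,4,8,7,1,9,3,12)=14
z: max(8,4,8,15,3,7,16,10,4,1)=16
Total=18+14+16=48


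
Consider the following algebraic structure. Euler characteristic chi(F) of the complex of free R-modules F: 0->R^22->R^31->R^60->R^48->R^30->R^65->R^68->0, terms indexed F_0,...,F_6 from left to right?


chi = sum (-1)^i * rank:
(-1)^0*22=22
(-1)^1*31=-31
(-1)^2*60=60
(-1)^3*48=-48
(-1)^4*30=30
(-1)^5*65=-65
(-1)^6*68=68
chi=36


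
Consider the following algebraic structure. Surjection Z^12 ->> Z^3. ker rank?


rank(ker) = 12-3 = 9


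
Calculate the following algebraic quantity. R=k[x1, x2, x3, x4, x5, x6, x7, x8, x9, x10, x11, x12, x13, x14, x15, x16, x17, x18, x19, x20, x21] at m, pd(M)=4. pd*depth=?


pd+depth=21
depth=21-4=17
pd*depth=4*17=68


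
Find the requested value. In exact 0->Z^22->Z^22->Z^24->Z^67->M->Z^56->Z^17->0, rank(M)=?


Alt sum=0:
(-1)^0*22 + (-1)^1*22 + (-1)^2*24 + (-1)^3*67 + (-1)^4*? + (-1)^5*56 + (-1)^6*17=0
rank(M)=82


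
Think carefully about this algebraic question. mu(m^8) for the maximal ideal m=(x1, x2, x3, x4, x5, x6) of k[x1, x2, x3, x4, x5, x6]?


Graded Nakayama: mu(m^d) = dim_k (m^d/m^(d+1)) = #degree-8 monomials in 6 vars
C(n+d-1,d)=C(13,8)=1287


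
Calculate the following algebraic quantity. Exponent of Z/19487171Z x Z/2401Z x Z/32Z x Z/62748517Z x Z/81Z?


Exponent = lcm of the cyclic orders; pairwise coprime => product.
11^7*7^4*2^5*13^7*3^4=19487171*2401*32*62748517*81=7609908229769021720544


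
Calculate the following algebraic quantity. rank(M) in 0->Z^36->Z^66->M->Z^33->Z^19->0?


Alt sum=0:
(-1)^0*36 + (-1)^1*66 + (-1)^2*? + (-1)^3*33 + (-1)^4*19=0
rank(M)=44


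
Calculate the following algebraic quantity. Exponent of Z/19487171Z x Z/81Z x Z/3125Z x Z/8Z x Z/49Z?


Exponent = lcm of the cyclic orders; pairwise coprime => product.
11^7*3^4*5^5*2^3*7^2=19487171*81*3125*8*49=1933614542475000


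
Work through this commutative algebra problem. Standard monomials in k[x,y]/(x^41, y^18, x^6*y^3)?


k[x,y]/I, I = (x^41, y^18, x^6*y^3)
Rect: 41x18=738. Corner: (41-6)x(18-3)=525.
dim = 738-525 = 213


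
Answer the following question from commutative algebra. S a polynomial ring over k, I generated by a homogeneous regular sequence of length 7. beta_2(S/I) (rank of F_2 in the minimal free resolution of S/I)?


Regular sequence => Koszul complex is the minimal free resolution.
Syz_1 minimally generated by Koszul relations f_i*e_j - f_j*e_i (i<j): mu(Syz_1) = beta_2 = C(m,2) = m(m-1)/2
m=7
7*6/2 = 21


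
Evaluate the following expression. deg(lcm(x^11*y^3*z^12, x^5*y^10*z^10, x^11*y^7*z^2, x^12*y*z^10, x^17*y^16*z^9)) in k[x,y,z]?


lcm = componentwise max:
x: max(11,5,11,12,17)=17
y: max(3,10,7,1,16)=16
z: max(12,10,2,10,9)=12
Total=17+16+12=45


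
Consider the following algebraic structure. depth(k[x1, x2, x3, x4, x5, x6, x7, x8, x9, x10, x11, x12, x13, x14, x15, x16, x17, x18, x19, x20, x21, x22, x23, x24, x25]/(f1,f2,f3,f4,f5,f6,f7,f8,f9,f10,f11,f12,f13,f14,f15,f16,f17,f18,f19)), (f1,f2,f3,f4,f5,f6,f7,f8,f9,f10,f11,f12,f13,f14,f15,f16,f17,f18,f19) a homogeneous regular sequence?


depth(R)=25
depth(R/I)=25-19=6


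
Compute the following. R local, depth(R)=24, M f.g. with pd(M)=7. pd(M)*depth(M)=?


pd+depth=24
depth=24-7=17
pd*depth=7*17=119


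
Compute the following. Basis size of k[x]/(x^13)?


Basis: 1,x,...,x^12
dim=13


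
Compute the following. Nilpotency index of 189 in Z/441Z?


189^k mod 441:
k=1: 189
k=2: 0
First zero at k = 2


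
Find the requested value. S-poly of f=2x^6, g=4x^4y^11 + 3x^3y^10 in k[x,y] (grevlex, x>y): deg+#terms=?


LT(f)=2x^6, LT(g)=4x^4y^11
lcm(LM)=x^6y^11
S(f,g) (scaled by 8 to clear denominators) = 4y^11*f - 2x^2*g = -6x^5y^10
1 terms, deg 15.
15+1=16


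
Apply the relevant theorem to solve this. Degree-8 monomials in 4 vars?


C(d+n-1,n-1)=C(11,3)=165


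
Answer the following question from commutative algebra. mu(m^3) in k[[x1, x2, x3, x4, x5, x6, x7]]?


C(n+d-1,d)=C(9,3)=84


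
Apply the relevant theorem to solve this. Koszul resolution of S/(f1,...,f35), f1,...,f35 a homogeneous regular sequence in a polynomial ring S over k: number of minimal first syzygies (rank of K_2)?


Regular sequence => Koszul complex is the minimal free resolution.
Syz_1 minimally generated by Koszul relations f_i*e_j - f_j*e_i (i<j): mu(Syz_1) = beta_2 = C(m,2) = m(m-1)/2
m=35
35*34/2 = 595


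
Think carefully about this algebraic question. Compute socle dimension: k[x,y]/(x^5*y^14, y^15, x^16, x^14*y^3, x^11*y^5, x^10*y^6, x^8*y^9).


Socle = ann(m) = span of standard monomials u with x*u, y*u in I (staircase corners).
Minimal generators: x^16, x^14*y^3, x^11*y^5, x^10*y^6, x^8*y^9, x^5*y^14, y^15
Corners: x^4y^14, x^7y^13, x^9y^8, x^10y^5, x^13y^4, x^15y^2
Socle dim=6


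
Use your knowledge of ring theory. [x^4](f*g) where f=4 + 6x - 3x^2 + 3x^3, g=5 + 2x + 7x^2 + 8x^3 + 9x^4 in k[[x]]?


[x^4] = sum a_i*b_j, i+j=4
  4*9=36
  6*8=48
  -3*7=-21
  3*2=6
Sum=69


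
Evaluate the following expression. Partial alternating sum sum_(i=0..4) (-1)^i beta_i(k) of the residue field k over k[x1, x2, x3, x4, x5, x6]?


Koszul resolution: beta_i(k)=C(n,i), n=6
sum_(i=0..p) (-1)^i C(n,i) = (-1)^p C(n-1,p)
(-1)^4*C(5,4) = (-1)^4*5 = 5


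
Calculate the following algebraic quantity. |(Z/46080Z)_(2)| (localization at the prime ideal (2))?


2-primary part: 46080=2^10*45
Size=2^10=1024


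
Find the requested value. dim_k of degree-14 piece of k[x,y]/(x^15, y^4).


k[x,y], I = (x^15, y^4), d = 14
Need i < 15 and d-i < 4.
Range: 11 <= i <= 14.
H(14) = 4


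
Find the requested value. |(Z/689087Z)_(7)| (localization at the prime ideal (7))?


7-primary part: 689087=7^5*41
Size=7^5=16807


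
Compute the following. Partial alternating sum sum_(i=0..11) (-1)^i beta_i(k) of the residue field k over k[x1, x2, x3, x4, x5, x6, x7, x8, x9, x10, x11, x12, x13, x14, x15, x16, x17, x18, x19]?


Koszul resolution: beta_i(k)=C(n,i), n=19
sum_(i=0..p) (-1)^i C(n,i) = (-1)^p C(n-1,p)
(-1)^11*C(18,11) = (-1)^11*31824 = -31824


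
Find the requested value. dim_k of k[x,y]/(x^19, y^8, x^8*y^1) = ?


k[x,y]/I, I = (x^19, y^8, x^8*y^1)
Rect: 19x8=152. Corner: (19-8)x(8-1)=77.
dim = 152-77 = 75


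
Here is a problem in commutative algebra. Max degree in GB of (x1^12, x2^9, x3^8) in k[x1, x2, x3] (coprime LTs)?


Pure powers, coprime LTs => already GB.
Degrees: 12, 9, 8
Max=12


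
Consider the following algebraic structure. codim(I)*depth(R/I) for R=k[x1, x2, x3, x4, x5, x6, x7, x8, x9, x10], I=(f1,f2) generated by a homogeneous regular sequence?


codim=2, depth=dim(R/I)=10-2=8
Product=2*8=16


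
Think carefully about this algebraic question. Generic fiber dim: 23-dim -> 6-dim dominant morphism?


dim(fiber)=dim(X)-dim(Y)=23-6=17


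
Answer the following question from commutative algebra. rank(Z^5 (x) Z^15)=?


rank(M(x)N) = rank(M)*rank(N)
5*15 = 75


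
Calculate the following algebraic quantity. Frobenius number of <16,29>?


gcd(16,29)=1 => F=ab-a-b=16*29-16-29=464-45=419


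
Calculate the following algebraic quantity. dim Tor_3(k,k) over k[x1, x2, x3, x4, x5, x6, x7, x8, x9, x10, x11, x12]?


Koszul: C(n,i)=C(12,3)=220


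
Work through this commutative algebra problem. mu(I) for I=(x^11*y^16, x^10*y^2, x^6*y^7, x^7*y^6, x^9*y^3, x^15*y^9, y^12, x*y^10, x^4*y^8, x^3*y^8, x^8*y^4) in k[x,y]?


Remove redundant (divisible by others).
x^11*y^16 redundant.
x^4*y^8 redundant.
x^15*y^9 redundant.
Min: x^10*y^2, x^9*y^3, x^8*y^4, x^7*y^6, x^6*y^7, x^3*y^8, x*y^10, y^12
Count=8


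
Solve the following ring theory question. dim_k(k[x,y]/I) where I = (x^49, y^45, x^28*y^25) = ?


k[x,y]/I, I = (x^49, y^45, x^28*y^25)
Rect: 49x45=2205. Corner: (49-28)x(45-25)=420.
dim = 2205-420 = 1785


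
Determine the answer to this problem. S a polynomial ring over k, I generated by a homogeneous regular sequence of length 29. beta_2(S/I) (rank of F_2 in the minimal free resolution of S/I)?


Regular sequence => Koszul complex is the minimal free resolution.
Syz_1 minimally generated by Koszul relations f_i*e_j - f_j*e_i (i<j): mu(Syz_1) = beta_2 = C(m,2) = m(m-1)/2
m=29
29*28/2 = 406


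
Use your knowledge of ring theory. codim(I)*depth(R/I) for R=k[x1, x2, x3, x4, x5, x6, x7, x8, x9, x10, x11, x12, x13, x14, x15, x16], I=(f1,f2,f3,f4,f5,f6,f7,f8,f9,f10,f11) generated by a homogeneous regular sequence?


codim=11, depth=dim(R/I)=16-11=5
Product=11*5=55


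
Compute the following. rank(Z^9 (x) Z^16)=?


rank(M(x)N) = rank(M)*rank(N)
9*16 = 144


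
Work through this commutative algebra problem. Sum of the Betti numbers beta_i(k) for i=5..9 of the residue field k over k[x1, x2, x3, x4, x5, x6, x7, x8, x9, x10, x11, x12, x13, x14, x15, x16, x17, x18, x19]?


Koszul resolution: beta_i(k)=C(n,i), n=19
C(19,5)=11628, C(19,6)=27132, C(19,7)=50388, C(19,8)=75582, C(19,9)=92378
Sum=257108


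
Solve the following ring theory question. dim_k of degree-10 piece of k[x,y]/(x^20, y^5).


k[x,y], I = (x^20, y^5), d = 10
Need i < 20 and d-i < 5.
Range: 6 <= i <= 10.
H(10) = 5


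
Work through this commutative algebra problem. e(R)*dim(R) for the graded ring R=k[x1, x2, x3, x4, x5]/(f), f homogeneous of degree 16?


e(R)=deg(f)=16, dim(R)=5-1=4
e*dim=16*4=64


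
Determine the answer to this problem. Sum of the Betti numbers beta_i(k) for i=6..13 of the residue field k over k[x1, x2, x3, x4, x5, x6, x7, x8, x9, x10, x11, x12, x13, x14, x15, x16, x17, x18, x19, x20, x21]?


Koszul resolution: beta_i(k)=C(n,i), n=21
C(21,6)=54264, C(21,7)=116280, C(21,8)=203490, C(21,9)=293930, C(21,10)=352716, C(21,11)=352716, C(21,12)=293930, C(21,13)=203490
Sum=1870816


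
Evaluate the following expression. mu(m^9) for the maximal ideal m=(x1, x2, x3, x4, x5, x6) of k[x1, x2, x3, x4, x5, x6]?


Graded Nakayama: mu(m^d) = dim_k (m^d/m^(d+1)) = #degree-9 monomials in 6 vars
C(n+d-1,d)=C(14,9)=2002


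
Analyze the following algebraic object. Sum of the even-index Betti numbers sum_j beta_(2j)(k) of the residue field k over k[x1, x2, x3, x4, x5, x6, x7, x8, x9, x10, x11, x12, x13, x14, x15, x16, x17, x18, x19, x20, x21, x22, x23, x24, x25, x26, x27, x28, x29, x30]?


Koszul resolution: beta_i(k)=C(n,i), n=30
sum_even C(30,i) = 2^(n-1) = 2^29 = 536870912


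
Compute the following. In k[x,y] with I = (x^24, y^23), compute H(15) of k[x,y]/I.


k[x,y], I = (x^24, y^23), d = 15
Need i < 24 and d-i < 23.
Range: 0 <= i <= 15.
H(15) = 16


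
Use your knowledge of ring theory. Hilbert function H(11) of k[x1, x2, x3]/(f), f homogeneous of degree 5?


C(13,2)-C(8,2)=78-28=50


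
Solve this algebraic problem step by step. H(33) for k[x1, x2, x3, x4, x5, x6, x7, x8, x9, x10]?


C(d+n-1,n-1)=C(42,9)=445891810


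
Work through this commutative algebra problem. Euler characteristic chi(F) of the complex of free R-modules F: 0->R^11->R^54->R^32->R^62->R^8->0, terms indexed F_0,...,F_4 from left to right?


chi = sum (-1)^i * rank:
(-1)^0*11=11
(-1)^1*54=-54
(-1)^2*32=32
(-1)^3*62=-62
(-1)^4*8=8
chi=-65


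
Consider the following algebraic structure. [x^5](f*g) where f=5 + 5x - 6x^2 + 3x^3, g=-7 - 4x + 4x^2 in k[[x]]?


[x^5] = sum a_i*b_j, i+j=5
  3*4=12
Sum=12


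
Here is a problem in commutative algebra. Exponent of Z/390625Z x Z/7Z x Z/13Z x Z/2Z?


Exponent = lcm of the cyclic orders; pairwise coprime => product.
5^8*7^1*13^1*2^1=390625*7*13*2=71093750


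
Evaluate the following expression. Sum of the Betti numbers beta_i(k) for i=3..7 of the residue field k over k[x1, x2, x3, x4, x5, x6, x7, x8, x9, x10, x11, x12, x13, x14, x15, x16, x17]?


Koszul resolution: beta_i(k)=C(n,i), n=17
C(17,3)=680, C(17,4)=2380, C(17,5)=6188, C(17,6)=12376, C(17,7)=19448
Sum=41072


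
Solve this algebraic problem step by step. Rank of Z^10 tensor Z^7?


rank(M(x)N) = rank(M)*rank(N)
10*7 = 70


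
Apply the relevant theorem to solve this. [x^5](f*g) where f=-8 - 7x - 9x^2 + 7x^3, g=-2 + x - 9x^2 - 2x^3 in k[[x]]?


[x^5] = sum a_i*b_j, i+j=5
  -9*-2=18
  7*-9=-63
Sum=-45


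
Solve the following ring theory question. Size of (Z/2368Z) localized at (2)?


2-primary part: 2368=2^6*37
Size=2^6=64


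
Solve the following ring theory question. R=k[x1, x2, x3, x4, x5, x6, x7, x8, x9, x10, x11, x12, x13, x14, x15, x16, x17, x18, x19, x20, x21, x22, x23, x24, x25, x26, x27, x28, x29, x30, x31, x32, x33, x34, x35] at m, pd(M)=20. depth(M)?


pd+depth=depth(R)=35
depth=35-20=15


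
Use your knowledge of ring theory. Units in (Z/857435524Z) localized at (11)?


Local ring = Z/214358881Z.
phi(214358881) = 11^7*(11-1) = 194871710


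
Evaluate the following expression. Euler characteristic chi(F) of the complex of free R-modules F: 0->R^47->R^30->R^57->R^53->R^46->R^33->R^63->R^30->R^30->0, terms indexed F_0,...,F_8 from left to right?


chi = sum (-1)^i * rank:
(-1)^0*47=47
(-1)^1*30=-30
(-1)^2*57=57
(-1)^3*53=-53
(-1)^4*46=46
(-1)^5*33=-33
(-1)^6*63=63
(-1)^7*30=-30
(-1)^8*30=30
chi=97


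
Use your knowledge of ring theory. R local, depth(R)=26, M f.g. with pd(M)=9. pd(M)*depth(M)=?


pd+depth=26
depth=26-9=17
pd*depth=9*17=153


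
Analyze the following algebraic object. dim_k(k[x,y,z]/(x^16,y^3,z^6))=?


Basis: x^iy^jz^k, i<16,j<3,k<6
16*3*6=288


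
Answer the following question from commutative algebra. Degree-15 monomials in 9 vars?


C(d+n-1,n-1)=C(23,8)=490314


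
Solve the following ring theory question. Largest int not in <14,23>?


gcd(14,23)=1 => F=ab-a-b=14*23-14-23=322-37=285


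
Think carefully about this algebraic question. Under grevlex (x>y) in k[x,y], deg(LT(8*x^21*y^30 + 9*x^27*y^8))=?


LT: 8*x^21*y^30
deg_x=21, deg_y=30
Total=21+30=51


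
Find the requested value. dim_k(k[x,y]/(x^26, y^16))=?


Basis: x^i*y^j, i<26, j<16
26*16=416


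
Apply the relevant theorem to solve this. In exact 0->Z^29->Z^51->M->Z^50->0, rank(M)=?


Alt sum=0:
(-1)^0*29 + (-1)^1*51 + (-1)^2*? + (-1)^3*50=0
rank(M)=72


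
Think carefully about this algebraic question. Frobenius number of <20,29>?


gcd(20,29)=1 => F=ab-a-b=20*29-20-29=580-49=531


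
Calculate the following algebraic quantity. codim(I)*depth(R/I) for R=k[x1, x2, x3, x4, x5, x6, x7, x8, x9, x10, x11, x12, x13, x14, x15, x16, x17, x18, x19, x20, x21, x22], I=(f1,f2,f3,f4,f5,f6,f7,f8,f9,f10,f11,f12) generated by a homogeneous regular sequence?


codim=12, depth=dim(R/I)=22-12=10
Product=12*10=120


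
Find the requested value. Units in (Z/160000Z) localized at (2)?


Local ring = Z/256Z.
phi(256) = 2^7*(2-1) = 128


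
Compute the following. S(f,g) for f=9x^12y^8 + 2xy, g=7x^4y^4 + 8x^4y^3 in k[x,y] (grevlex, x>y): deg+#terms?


LT(f)=9x^12y^8, LT(g)=7x^4y^4
lcm(LM)=x^12y^8
S(f,g) (scaled by 63 to clear denominators) = 7*f - 9x^8y^4*g = -72x^12y^7 + 14xy
2 terms, deg 19.
19+2=21


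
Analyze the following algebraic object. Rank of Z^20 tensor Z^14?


rank(M(x)N) = rank(M)*rank(N)
20*14 = 280


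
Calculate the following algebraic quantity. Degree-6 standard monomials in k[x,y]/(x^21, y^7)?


k[x,y], I = (x^21, y^7), d = 6
Need i < 21 and d-i < 7.
Range: 0 <= i <= 6.
H(6) = 7


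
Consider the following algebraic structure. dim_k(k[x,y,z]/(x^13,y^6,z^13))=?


Basis: x^iy^jz^k, i<13,j<6,k<13
13*6*13=1014


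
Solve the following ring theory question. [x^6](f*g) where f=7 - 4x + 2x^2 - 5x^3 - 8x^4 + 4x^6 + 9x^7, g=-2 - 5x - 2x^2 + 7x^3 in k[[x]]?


[x^6] = sum a_i*b_j, i+j=6
  -5*7=-35
  -8*-2=16
  4*-2=-8
Sum=-27


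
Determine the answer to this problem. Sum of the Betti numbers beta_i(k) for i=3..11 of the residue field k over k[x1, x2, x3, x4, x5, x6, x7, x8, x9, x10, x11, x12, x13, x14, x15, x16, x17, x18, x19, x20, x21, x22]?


Koszul resolution: beta_i(k)=C(n,i), n=22
C(22,3)=1540, C(22,4)=7315, C(22,5)=26334, C(22,6)=74613, C(22,7)=170544, C(22,8)=319770, C(22,9)=497420, C(22,10)=646646, C(22,11)=705432
Sum=2449614


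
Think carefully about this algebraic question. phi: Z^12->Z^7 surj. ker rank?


rank(ker) = 12-7 = 5


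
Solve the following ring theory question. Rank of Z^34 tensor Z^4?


rank(M(x)N) = rank(M)*rank(N)
34*4 = 136


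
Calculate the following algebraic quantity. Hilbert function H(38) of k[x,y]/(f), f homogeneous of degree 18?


H(t)=d for t>=d-1.
d=18, t=38
H(38)=18


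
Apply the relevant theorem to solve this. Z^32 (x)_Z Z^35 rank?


rank(M(x)N) = rank(M)*rank(N)
32*35 = 1120


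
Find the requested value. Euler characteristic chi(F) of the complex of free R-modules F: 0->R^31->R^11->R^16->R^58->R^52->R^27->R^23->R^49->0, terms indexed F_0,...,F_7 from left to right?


chi = sum (-1)^i * rank:
(-1)^0*31=31
(-1)^1*11=-11
(-1)^2*16=16
(-1)^3*58=-58
(-1)^4*52=52
(-1)^5*27=-27
(-1)^6*23=23
(-1)^7*49=-49
chi=-23


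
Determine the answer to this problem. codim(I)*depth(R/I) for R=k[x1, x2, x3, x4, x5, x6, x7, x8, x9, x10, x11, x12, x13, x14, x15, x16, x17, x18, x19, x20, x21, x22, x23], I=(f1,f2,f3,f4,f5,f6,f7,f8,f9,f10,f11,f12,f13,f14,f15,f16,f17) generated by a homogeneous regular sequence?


codim=17, depth=dim(R/I)=23-17=6
Product=17*6=102


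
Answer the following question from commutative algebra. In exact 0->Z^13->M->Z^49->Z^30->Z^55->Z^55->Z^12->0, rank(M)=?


Alt sum=0:
(-1)^0*13 + (-1)^1*? + (-1)^2*49 + (-1)^3*30 + (-1)^4*55 + (-1)^5*55 + (-1)^6*12=0
rank(M)=44


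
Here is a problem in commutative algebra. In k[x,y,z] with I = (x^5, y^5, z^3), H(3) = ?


Need i<5, j<5, k<3 with i+j+k=3.
For each i, j ranges over max(0,3-i-2)..min(4,3-i):
  i=0: j in [1,3] -> 3
  i=1: j in [0,2] -> 3
  i=2: j in [0,1] -> 2
  i=3: j in [0,0] -> 1
H(3) = 3+3+2+1 = 9


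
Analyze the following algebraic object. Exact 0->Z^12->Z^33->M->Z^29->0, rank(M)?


Alt sum=0:
(-1)^0*12 + (-1)^1*33 + (-1)^2*? + (-1)^3*29=0
rank(M)=50


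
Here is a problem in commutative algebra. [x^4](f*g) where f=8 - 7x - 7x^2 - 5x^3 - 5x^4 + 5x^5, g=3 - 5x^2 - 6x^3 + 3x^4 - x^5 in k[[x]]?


[x^4] = sum a_i*b_j, i+j=4
  8*3=24
  -7*-6=42
  -7*-5=35
  -5*3=-15
Sum=86


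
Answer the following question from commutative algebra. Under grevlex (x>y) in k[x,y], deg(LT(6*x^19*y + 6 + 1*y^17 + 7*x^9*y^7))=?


LT: 6*x^19*y
deg_x=19, deg_y=1
Total=19+1=20


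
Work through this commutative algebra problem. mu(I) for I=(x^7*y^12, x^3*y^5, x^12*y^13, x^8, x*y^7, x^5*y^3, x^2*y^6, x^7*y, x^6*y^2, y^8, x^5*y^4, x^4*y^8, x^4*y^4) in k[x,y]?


Remove redundant (divisible by others).
x^7*y^12 redundant.
x^12*y^13 redundant.
x^4*y^8 redundant.
x^5*y^4 redundant.
Min: x^8, x^7*y, x^6*y^2, x^5*y^3, x^4*y^4, x^3*y^5, x^2*y^6, x*y^7, y^8
Count=9


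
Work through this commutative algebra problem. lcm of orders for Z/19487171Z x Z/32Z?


Exponent = lcm of the cyclic orders; pairwise coprime => product.
11^7*2^5=19487171*32=623589472


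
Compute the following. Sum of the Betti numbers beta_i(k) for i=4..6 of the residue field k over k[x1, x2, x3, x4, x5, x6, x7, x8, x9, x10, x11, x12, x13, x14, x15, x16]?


Koszul resolution: beta_i(k)=C(n,i), n=16
C(16,4)=1820, C(16,5)=4368, C(16,6)=8008
Sum=14196


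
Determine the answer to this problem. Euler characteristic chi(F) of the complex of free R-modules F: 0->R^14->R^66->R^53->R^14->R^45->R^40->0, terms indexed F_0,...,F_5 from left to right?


chi = sum (-1)^i * rank:
(-1)^0*14=14
(-1)^1*66=-66
(-1)^2*53=53
(-1)^3*14=-14
(-1)^4*45=45
(-1)^5*40=-40
chi=-8


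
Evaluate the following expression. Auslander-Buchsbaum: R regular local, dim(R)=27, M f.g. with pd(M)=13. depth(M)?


pd+depth=depth(R)=27
depth=27-13=14


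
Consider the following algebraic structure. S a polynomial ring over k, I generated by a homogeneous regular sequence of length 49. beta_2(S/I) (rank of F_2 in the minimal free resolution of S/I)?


Regular sequence => Koszul complex is the minimal free resolution.
Syz_1 minimally generated by Koszul relations f_i*e_j - f_j*e_i (i<j): mu(Syz_1) = beta_2 = C(m,2) = m(m-1)/2
m=49
49*48/2 = 1176


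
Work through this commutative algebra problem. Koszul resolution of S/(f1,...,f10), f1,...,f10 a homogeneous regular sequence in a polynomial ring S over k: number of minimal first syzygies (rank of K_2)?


Regular sequence => Koszul complex is the minimal free resolution.
Syz_1 minimally generated by Koszul relations f_i*e_j - f_j*e_i (i<j): mu(Syz_1) = beta_2 = C(m,2) = m(m-1)/2
m=10
10*9/2 = 45


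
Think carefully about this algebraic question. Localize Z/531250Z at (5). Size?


5-primary part: 531250=5^6*34
Size=5^6=15625


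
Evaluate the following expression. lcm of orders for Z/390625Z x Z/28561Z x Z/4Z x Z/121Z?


Exponent = lcm of the cyclic orders; pairwise coprime => product.
5^8*13^4*2^2*11^2=390625*28561*4*121=5399814062500


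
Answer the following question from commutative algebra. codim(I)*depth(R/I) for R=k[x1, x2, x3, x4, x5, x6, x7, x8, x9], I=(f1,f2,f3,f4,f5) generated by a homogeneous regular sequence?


codim=5, depth=dim(R/I)=9-5=4
Product=5*4=20


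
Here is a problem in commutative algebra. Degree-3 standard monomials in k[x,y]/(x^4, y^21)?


k[x,y], I = (x^4, y^21), d = 3
Need i < 4 and d-i < 21.
Range: 0 <= i <= 3.
H(3) = 4


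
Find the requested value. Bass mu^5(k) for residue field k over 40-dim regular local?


C(n,i)=C(40,5)=658008


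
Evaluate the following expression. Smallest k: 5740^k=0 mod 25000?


5740^k mod 25000:
k=1: 5740
k=2: 22600
k=3: 24000
k=4: 10000
k=5: 0
First zero at k = 5


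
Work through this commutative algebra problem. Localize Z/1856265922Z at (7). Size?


7-primary part: 1856265922=7^9*46
Size=7^9=40353607


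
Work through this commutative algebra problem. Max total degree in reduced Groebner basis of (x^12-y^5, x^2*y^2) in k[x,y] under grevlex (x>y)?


LT(f1)=x^12, LT(f2)=x^2y^2, lcm=x^12y^2
S(f1,f2) = y^2*f1 - x^10*f2 = -y^7
Reduced GB = {f1, f2, y^7}; degrees 12, 4, 7
Max = 12


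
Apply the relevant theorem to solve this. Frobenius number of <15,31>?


gcd(15,31)=1 => F=ab-a-b=15*31-15-31=465-46=419


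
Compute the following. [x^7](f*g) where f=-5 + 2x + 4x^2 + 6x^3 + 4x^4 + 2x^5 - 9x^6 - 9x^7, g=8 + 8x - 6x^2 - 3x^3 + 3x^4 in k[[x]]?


[x^7] = sum a_i*b_j, i+j=7
  6*3=18
  4*-3=-12
  2*-6=-12
  -9*8=-72
  -9*8=-72
Sum=-150


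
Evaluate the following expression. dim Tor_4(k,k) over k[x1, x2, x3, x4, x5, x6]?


Koszul: C(n,i)=C(6,4)=15


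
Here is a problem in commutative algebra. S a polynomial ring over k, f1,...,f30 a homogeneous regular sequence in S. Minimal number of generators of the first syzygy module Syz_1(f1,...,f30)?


Regular sequence => Koszul complex is the minimal free resolution.
Syz_1 minimally generated by Koszul relations f_i*e_j - f_j*e_i (i<j): mu(Syz_1) = beta_2 = C(m,2) = m(m-1)/2
m=30
30*29/2 = 435


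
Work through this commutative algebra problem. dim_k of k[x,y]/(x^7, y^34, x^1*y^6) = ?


k[x,y]/I, I = (x^7, y^34, x^1*y^6)
Rect: 7x34=238. Corner: (7-1)x(34-6)=168.
dim = 238-168 = 70


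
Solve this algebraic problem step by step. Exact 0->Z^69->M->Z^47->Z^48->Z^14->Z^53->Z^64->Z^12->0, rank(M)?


Alt sum=0:
(-1)^0*69 + (-1)^1*? + (-1)^2*47 + (-1)^3*48 + (-1)^4*14 + (-1)^5*53 + (-1)^6*64 + (-1)^7*12=0
rank(M)=81


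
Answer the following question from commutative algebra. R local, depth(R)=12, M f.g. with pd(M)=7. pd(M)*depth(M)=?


pd+depth=12
depth=12-7=5
pd*depth=7*5=35


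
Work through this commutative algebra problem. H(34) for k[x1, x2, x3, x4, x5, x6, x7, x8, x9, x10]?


C(d+n-1,n-1)=C(43,9)=563921995


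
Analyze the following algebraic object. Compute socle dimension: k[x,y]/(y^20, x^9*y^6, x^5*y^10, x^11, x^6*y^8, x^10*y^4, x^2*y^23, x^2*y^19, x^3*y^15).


Socle = ann(m) = span of standard monomials u with x*u, y*u in I (staircase corners).
Redundant generators: x^2*y^23
Minimal generators: x^11, x^10*y^4, x^9*y^6, x^6*y^8, x^5*y^10, x^3*y^15, x^2*y^19, y^20
Corners: xy^19, x^2y^18, x^4y^14, x^5y^9, x^8y^7, x^9y^5, x^10y^3
Socle dim=7


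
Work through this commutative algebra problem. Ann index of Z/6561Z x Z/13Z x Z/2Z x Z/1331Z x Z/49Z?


Exponent = lcm of the cyclic orders; pairwise coprime => product.
3^8*13^1*2^1*11^3*7^2=6561*13*2*1331*49=11125448334


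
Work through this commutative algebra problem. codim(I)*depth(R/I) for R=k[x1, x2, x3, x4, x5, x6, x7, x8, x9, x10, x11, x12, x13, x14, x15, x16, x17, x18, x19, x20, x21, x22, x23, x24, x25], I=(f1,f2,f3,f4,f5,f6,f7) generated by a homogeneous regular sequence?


codim=7, depth=dim(R/I)=25-7=18
Product=7*18=126


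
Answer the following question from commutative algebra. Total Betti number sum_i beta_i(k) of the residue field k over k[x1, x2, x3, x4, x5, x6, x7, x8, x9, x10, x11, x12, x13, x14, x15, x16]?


Koszul resolution: beta_i(k)=C(n,i), n=16
sum_i C(16,i) = 2^16 = 65536


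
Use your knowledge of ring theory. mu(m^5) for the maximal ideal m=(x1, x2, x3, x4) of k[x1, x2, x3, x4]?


Graded Nakayama: mu(m^d) = dim_k (m^d/m^(d+1)) = #degree-5 monomials in 4 vars
C(n+d-1,d)=C(8,5)=56


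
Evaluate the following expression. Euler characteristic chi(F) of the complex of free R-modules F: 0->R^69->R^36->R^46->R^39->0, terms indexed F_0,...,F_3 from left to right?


chi = sum (-1)^i * rank:
(-1)^0*69=69
(-1)^1*36=-36
(-1)^2*46=46
(-1)^3*39=-39
chi=40


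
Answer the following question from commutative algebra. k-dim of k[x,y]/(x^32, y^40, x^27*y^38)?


k[x,y]/I, I = (x^32, y^40, x^27*y^38)
Rect: 32x40=1280. Corner: (32-27)x(40-38)=10.
dim = 1280-10 = 1270


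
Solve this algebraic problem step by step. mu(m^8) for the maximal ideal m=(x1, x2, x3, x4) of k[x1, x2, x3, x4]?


Graded Nakayama: mu(m^d) = dim_k (m^d/m^(d+1)) = #degree-8 monomials in 4 vars
C(n+d-1,d)=C(11,8)=165


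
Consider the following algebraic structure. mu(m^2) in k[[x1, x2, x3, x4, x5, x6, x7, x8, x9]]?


C(n+d-1,d)=C(10,2)=45


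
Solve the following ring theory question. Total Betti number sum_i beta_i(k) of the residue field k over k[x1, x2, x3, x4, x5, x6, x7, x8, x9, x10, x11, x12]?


Koszul resolution: beta_i(k)=C(n,i), n=12
sum_i C(12,i) = 2^12 = 4096


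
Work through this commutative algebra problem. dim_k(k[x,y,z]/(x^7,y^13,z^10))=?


Basis: x^iy^jz^k, i<7,j<13,k<10
7*13*10=910


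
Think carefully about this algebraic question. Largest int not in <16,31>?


gcd(16,31)=1 => F=ab-a-b=16*31-16-31=496-47=449


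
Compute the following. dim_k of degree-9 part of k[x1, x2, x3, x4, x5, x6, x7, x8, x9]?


C(d+n-1,n-1)=C(17,8)=24310


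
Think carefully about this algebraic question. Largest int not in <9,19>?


gcd(9,19)=1 => F=ab-a-b=9*19-9-19=171-28=143


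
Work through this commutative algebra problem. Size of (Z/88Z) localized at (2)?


2-primary part: 88=2^3*11
Size=2^3=8


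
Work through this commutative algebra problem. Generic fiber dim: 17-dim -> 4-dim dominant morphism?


dim(fiber)=dim(X)-dim(Y)=17-4=13


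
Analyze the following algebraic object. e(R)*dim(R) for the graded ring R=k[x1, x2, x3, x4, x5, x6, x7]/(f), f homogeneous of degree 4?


e(R)=deg(f)=4, dim(R)=7-1=6
e*dim=4*6=24


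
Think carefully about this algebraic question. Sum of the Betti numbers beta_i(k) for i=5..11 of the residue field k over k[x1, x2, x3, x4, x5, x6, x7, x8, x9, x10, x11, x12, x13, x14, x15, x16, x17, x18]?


Koszul resolution: beta_i(k)=C(n,i), n=18
C(18,5)=8568, C(18,6)=18564, C(18,7)=31824, C(18,8)=43758, C(18,9)=48620, C(18,10)=43758, C(18,11)=31824
Sum=226916


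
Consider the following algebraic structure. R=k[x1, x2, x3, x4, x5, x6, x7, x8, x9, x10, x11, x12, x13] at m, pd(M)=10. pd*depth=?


pd+depth=13
depth=13-10=3
pd*depth=10*3=30


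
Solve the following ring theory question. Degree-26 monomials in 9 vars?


C(d+n-1,n-1)=C(34,8)=18156204


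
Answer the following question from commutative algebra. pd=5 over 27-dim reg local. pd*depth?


pd+depth=27
depth=27-5=22
pd*depth=5*22=110


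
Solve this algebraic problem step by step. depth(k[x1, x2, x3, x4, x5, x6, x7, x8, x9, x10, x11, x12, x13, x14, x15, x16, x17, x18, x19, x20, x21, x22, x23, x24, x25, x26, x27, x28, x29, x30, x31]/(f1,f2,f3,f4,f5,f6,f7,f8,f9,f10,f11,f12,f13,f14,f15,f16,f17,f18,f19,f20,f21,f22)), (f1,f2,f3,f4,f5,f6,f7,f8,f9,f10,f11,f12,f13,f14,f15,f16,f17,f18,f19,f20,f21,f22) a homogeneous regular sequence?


depth(R)=31
depth(R/I)=31-22=9


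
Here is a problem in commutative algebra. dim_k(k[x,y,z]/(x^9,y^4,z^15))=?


Basis: x^iy^jz^k, i<9,j<4,k<15
9*4*15=540


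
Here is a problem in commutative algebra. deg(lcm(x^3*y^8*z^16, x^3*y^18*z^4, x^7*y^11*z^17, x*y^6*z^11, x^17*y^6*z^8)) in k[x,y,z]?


lcm = componentwise max:
x: max(3,3,7,1,17)=17
y: max(8,18,11,6,6)=18
z: max(16,4,17,11,8)=17
Total=17+18+17=52


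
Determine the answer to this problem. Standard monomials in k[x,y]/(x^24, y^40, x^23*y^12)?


k[x,y]/I, I = (x^24, y^40, x^23*y^12)
Rect: 24x40=960. Corner: (24-23)x(40-12)=28.
dim = 960-28 = 932


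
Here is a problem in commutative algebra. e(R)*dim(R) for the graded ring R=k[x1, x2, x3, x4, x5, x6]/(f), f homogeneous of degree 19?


e(R)=deg(f)=19, dim(R)=6-1=5
e*dim=19*5=95


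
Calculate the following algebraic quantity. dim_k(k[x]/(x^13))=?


Basis: 1,x,...,x^12
dim=13


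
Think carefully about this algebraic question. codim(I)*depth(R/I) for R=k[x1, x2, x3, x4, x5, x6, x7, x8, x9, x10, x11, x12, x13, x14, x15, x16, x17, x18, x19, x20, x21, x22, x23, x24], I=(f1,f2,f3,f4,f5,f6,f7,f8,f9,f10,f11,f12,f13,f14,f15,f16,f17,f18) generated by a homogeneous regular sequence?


codim=18, depth=dim(R/I)=24-18=6
Product=18*6=108


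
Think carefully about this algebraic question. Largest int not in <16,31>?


gcd(16,31)=1 => F=ab-a-b=16*31-16-31=496-47=449


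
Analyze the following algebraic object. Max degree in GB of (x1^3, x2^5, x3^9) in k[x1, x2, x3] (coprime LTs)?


Pure powers, coprime LTs => already GB.
Degrees: 3, 5, 9
Max=9


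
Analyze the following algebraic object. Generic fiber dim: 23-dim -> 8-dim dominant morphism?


dim(fiber)=dim(X)-dim(Y)=23-8=15


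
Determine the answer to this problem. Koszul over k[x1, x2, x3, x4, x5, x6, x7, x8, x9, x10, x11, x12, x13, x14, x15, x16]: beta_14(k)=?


C(n,i)=C(16,14)=120


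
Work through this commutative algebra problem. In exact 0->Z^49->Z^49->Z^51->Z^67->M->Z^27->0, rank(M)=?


Alt sum=0:
(-1)^0*49 + (-1)^1*49 + (-1)^2*51 + (-1)^3*67 + (-1)^4*? + (-1)^5*27=0
rank(M)=43


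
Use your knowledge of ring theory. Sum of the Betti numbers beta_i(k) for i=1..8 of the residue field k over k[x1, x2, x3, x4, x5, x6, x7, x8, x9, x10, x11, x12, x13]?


Koszul resolution: beta_i(k)=C(n,i), n=13
C(13,1)=13, C(13,2)=78, C(13,3)=286, C(13,4)=715, C(13,5)=1287, C(13,6)=1716, C(13,7)=1716, C(13,8)=1287
Sum=7098


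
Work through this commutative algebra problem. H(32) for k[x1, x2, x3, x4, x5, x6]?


C(d+n-1,n-1)=C(37,5)=435897
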